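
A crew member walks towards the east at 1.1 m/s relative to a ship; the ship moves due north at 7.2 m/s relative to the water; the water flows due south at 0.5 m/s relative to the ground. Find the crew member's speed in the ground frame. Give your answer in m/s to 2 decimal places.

6.79 m/s

In east/north components (m/s): crew member relative to ship = (1.100, 0.000); ship relative to water = (0.000, 7.200); water relative to ground = (0.000, -0.500).
Sum = (1.100, 6.700) m/s.
Speed = |(1.100, 6.700)| = 6.790 m/s.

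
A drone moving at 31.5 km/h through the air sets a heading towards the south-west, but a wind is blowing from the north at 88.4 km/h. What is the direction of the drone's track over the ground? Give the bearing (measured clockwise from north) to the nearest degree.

Taking east as x and north as y: velocity relative to the air = (-22.274, -22.274) km/h; the air relative to ground = (0.000, -88.400) km/h.
Velocity relative to ground = (-22.274, -22.274) + (0.000, -88.400) = (-22.274, -110.674) km/h.
Bearing = atan2(-22.27, -110.67) = 191.38° clockwise from north.

191°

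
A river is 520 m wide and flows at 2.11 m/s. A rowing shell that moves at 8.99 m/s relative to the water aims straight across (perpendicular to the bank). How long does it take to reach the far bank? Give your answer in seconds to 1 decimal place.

57.8 s

The component of the rowing shell's velocity perpendicular to the bank is 8.99 m/s.
The flow acts along the bank and has no component across it.
Time = 520 / 8.990 = 57.842 s.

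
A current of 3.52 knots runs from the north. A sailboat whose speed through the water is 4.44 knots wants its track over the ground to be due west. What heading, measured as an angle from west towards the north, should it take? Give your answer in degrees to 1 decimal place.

The current pushes perpendicular to the desired track; the heading must have a component into the current equal to 3.52 knots: 4.44 sin θ = 3.52.
sin θ = 0.7928, so θ = 52.447°.

52.4°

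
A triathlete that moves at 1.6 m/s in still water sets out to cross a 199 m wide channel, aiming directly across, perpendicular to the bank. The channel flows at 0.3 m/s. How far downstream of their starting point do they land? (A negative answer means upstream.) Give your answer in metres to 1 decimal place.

Perpendicular speed = 1.600 m/s; crossing time = 199 / 1.600 = 124.375 s.
Net downstream speed = 0.300 m/s.
Drift = 0.300 × 124.375 = 37.312 m (downstream).

37.3 m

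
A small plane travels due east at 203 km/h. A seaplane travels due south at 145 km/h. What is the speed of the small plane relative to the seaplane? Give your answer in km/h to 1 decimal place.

249.5 km/h

Taking east as x and north as y: small plane velocity = (203.000, 0.000) km/h; seaplane velocity = (0.000, -145.000) km/h.
Velocity of small plane relative to seaplane = (203.000, 0.000) − (0.000, -145.000) = (203.000, 145.000) km/h.
Magnitude = |(203.000, 145.000)| = 249.467 km/h.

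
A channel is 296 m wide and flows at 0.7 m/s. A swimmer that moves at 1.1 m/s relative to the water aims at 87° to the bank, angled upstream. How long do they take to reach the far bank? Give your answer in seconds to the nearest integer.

The component of the swimmer's velocity perpendicular to the bank is 1.1 × sin 87° = 1.098 m/s.
The current is parallel to the bank, so it does not affect the crossing time.
Time = 296 / 1.098 = 269.460 s.

269 s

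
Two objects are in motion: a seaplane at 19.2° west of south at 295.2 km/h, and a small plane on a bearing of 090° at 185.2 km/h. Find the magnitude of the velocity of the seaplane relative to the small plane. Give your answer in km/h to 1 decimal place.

396.7 km/h

Taking east as x and north as y: seaplane velocity = (-97.081, -278.780) km/h; small plane velocity = (185.200, 0.000) km/h.
Velocity of seaplane relative to small plane = (-97.081, -278.780) − (185.200, 0.000) = (-282.281, -278.780) km/h.
Magnitude = |(-282.281, -278.780)| = 396.738 km/h.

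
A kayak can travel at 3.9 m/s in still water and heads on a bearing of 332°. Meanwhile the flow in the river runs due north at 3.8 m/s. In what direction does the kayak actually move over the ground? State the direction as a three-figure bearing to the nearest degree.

Taking east as x and north as y: velocity relative to the water = (-1.831, 3.443) m/s; the water relative to ground = (0.000, 3.800) m/s.
Velocity relative to ground = (-1.831, 3.443) + (0.000, 3.800) = (-1.831, 7.243) m/s.
Bearing = atan2(-1.83, 7.24) = 345.81° clockwise from north.

346°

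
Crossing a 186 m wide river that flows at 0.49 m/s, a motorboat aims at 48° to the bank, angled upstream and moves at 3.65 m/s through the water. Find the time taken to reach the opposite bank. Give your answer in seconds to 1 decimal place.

68.6 s

The component of the motorboat's velocity perpendicular to the bank is 3.65 × sin 48° = 2.712 m/s.
The current is parallel to the bank, so it does not affect the crossing time.
Time = 186 / 2.712 = 68.572 s.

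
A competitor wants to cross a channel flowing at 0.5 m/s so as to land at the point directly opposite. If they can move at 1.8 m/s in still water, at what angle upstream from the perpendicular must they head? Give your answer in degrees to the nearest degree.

16°

To cancel the current, the upstream component of the competitor's velocity must equal the flow: 1.8 sin θ = 0.5.
sin θ = 0.5 / 1.8 = 0.2778.
θ = arcsin(0.2778) = 16.128°.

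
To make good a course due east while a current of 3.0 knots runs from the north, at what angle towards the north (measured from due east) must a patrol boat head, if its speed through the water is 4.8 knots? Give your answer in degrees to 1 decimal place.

38.7°

The current pushes perpendicular to the desired track; the heading must have a component into the current equal to 3.0 knots: 4.8 sin θ = 3.0.
sin θ = 0.6250, so θ = 38.682°.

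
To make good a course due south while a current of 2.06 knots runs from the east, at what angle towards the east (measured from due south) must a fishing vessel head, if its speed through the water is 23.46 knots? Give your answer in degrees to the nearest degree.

5°

The current pushes perpendicular to the desired track; the heading must have a component into the current equal to 2.06 knots: 23.46 sin θ = 2.06.
sin θ = 0.0878, so θ = 5.038°.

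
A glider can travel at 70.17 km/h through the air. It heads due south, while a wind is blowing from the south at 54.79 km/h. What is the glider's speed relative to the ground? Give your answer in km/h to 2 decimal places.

Taking east as x and north as y: velocity relative to the air = (0.000, -70.170) km/h; the air relative to ground = (0.000, 54.790) km/h.
Velocity relative to ground = (0.000, -70.170) + (0.000, 54.790) = (0.000, -15.380) km/h.
Speed = |(0.000, -15.380)| = 15.380 km/h.

15.38 km/h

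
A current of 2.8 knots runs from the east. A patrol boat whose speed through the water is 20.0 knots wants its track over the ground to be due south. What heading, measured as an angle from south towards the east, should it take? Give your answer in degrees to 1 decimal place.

8.0°

The current pushes perpendicular to the desired track; the heading must have a component into the current equal to 2.8 knots: 20.0 sin θ = 2.8.
sin θ = 0.1400, so θ = 8.048°.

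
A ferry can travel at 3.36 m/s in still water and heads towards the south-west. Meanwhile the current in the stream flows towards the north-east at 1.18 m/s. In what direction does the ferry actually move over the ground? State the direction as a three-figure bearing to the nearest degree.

Taking east as x and north as y: velocity relative to the water = (-2.376, -2.376) m/s; the water relative to ground = (0.834, 0.834) m/s.
Velocity relative to ground = (-2.376, -2.376) + (0.834, 0.834) = (-1.541, -1.541) m/s.
Bearing = atan2(-1.54, -1.54) = 225.00° clockwise from north.

225°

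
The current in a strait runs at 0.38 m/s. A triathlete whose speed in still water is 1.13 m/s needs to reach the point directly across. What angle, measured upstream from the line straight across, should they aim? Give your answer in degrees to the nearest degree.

To cancel the current, the upstream component of the triathlete's velocity must equal the flow: 1.13 sin θ = 0.38.
sin θ = 0.38 / 1.13 = 0.3363.
θ = arcsin(0.3363) = 19.651°.

20°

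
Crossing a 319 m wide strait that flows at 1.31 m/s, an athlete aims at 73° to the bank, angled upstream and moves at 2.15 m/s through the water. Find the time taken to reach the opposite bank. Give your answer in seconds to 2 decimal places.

155.15 s

The component of the athlete's velocity perpendicular to the bank is 2.15 × sin 73° = 2.056 m/s.
Only the cross-stream component determines the crossing time; the current contributes nothing perpendicular to the bank.
Time = 319 / 2.056 = 155.151 s.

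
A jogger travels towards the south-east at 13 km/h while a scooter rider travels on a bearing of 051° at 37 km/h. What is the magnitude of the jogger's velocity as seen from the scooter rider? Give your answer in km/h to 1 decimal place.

Taking east as x and north as y: jogger velocity = (9.192, -9.192) km/h; scooter rider velocity = (28.754, 23.285) km/h.
Velocity of jogger relative to scooter rider = (9.192, -9.192) − (28.754, 23.285) = (-19.562, -32.477) km/h.
Magnitude = |(-19.562, -32.477)| = 37.914 km/h.

37.9 km/h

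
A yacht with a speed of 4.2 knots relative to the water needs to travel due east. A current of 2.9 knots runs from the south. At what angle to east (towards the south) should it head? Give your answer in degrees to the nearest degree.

44°

The current pushes perpendicular to the desired track; the heading must have a component into the current equal to 2.9 knots: 4.2 sin θ = 2.9.
sin θ = 0.6905, so θ = 43.668°.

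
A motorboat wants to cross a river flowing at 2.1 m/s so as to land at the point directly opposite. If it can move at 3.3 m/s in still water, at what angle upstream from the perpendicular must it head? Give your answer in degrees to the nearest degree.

To cancel the current, the upstream component of the motorboat's velocity must equal the flow: 3.3 sin θ = 2.1.
sin θ = 2.1 / 3.3 = 0.6364.
θ = arcsin(0.6364) = 39.521°.

40°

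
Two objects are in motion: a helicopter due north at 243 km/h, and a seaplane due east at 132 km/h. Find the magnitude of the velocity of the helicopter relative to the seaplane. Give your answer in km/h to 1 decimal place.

276.5 km/h

Taking east as x and north as y: helicopter velocity = (0.000, 243.000) km/h; seaplane velocity = (132.000, 0.000) km/h.
Velocity of helicopter relative to seaplane = (0.000, 243.000) − (132.000, 0.000) = (-132.000, 243.000) km/h.
Magnitude = |(-132.000, 243.000)| = 276.538 km/h.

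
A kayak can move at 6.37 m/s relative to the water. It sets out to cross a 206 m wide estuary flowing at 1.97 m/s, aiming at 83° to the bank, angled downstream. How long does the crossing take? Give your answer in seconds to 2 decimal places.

32.58 s

The component of the kayak's velocity perpendicular to the bank is 6.37 × sin 83° = 6.323 m/s.
The flow acts along the bank and has no component across it.
Time = 206 / 6.323 = 32.582 s.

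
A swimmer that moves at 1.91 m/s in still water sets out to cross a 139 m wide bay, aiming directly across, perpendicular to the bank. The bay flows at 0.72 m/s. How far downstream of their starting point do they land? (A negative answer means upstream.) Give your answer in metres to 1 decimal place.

52.4 m

Perpendicular speed = 1.910 m/s; crossing time = 139 / 1.910 = 72.775 s.
Net downstream speed = 0.720 m/s.
Drift = 0.720 × 72.775 = 52.398 m (downstream).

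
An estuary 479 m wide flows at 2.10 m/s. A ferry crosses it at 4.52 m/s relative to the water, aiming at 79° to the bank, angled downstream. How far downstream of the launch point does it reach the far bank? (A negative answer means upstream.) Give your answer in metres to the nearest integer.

Perpendicular speed = 4.437 m/s; crossing time = 479 / 4.437 = 107.957 s.
Net downstream speed = 2.962 m/s.
Drift = 2.962 × 107.957 = 319.818 m (downstream).

320 m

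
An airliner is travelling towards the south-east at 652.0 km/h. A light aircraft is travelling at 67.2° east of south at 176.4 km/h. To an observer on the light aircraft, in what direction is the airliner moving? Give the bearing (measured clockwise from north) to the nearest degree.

143°

Taking east as x and north as y: airliner velocity = (461.034, -461.034) km/h; light aircraft velocity = (162.617, -68.358) km/h.
Velocity of airliner relative to light aircraft = (461.034, -461.034) − (162.617, -68.358) = (298.417, -392.676) km/h.
Bearing = atan2(298.42, -392.68) = 142.77° clockwise from north.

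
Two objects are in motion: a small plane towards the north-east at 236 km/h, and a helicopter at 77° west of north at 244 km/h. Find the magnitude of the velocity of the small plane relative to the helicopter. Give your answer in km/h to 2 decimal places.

419.84 km/h

Taking east as x and north as y: small plane velocity = (166.877, 166.877) km/h; helicopter velocity = (-237.746, 54.888) km/h.
Velocity of small plane relative to helicopter = (166.877, 166.877) − (-237.746, 54.888) = (404.623, 111.989) km/h.
Magnitude = |(404.623, 111.989)| = 419.835 km/h.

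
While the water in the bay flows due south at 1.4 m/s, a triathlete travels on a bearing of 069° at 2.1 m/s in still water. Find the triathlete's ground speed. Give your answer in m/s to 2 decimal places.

2.06 m/s

Taking east as x and north as y: velocity relative to the water = (1.961, 0.753) m/s; the water relative to ground = (0.000, -1.400) m/s.
Velocity relative to ground = (1.961, 0.753) + (0.000, -1.400) = (1.961, -0.647) m/s.
Speed = |(1.961, -0.647)| = 2.065 m/s.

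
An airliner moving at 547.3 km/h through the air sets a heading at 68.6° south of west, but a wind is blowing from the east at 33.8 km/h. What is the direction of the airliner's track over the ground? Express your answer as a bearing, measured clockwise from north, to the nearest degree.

Taking east as x and north as y: velocity relative to the air = (-199.697, -509.567) km/h; the air relative to ground = (-33.800, 0.000) km/h.
Velocity relative to ground = (-199.697, -509.567) + (-33.800, 0.000) = (-233.497, -509.567) km/h.
Bearing = atan2(-233.50, -509.57) = 204.62° clockwise from north.

205°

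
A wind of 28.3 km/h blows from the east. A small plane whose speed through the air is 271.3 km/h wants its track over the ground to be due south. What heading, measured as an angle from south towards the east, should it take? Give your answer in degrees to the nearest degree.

The wind pushes perpendicular to the desired track; the heading must have a component into the wind equal to 28.3 km/h: 271.3 sin θ = 28.3.
sin θ = 0.1043, so θ = 5.988°.

6°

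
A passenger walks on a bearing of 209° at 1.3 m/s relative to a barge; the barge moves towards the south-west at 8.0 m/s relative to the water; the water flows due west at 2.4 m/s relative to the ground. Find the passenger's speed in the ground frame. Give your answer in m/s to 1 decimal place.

In east/north components (m/s): passenger relative to barge = (-0.630, -1.137); barge relative to water = (-5.657, -5.657); water relative to ground = (-2.400, 0.000).
Sum = (-8.687, -6.794) m/s.
Speed = |(-8.687, -6.794)| = 11.028 m/s.

11.0 m/s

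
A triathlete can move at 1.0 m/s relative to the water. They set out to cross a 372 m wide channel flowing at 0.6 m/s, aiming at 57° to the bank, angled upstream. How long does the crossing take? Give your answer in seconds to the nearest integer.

444 s

The component of the triathlete's velocity perpendicular to the bank is 1.0 × sin 57° = 0.839 m/s.
The current is parallel to the bank, so it does not affect the crossing time.
Time = 372 / 0.839 = 443.559 s.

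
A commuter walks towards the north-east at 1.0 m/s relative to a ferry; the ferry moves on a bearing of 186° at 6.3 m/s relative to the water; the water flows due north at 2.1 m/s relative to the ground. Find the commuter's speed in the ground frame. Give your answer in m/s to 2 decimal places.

In east/north components (m/s): commuter relative to ferry = (0.707, 0.707); ferry relative to water = (-0.659, -6.265); water relative to ground = (0.000, 2.100).
Sum = (0.049, -3.458) m/s.
Speed = |(0.049, -3.458)| = 3.459 m/s.

3.46 m/s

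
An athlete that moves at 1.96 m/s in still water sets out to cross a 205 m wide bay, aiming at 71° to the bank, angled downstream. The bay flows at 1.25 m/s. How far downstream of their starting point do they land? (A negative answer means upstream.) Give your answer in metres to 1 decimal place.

208.9 m

Perpendicular speed = 1.853 m/s; crossing time = 205 / 1.853 = 110.618 s.
Net downstream speed = 1.888 m/s.
Drift = 1.888 × 110.618 = 208.860 m (downstream).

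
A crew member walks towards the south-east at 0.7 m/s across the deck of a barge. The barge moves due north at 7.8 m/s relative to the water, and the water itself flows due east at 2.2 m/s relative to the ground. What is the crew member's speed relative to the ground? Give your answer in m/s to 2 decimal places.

7.79 m/s

In east/north components (m/s): crew member relative to barge = (0.495, -0.495); barge relative to water = (0.000, 7.800); water relative to ground = (2.200, 0.000).
Sum = (2.695, 7.305) m/s.
Speed = |(2.695, 7.305)| = 7.786 m/s.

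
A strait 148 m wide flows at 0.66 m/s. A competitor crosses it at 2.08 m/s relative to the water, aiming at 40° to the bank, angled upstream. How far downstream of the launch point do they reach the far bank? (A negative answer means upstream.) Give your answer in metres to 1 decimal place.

-103.3 m

Perpendicular speed = 1.337 m/s; crossing time = 148 / 1.337 = 110.696 s.
Net downstream speed = -0.933 m/s.
Drift = -0.933 × 110.696 = -103.320 m (upstream).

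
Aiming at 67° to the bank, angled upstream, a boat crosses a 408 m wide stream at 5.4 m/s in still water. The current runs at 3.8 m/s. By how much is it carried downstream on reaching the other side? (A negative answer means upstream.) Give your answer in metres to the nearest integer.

139 m

Perpendicular speed = 4.971 m/s; crossing time = 408 / 4.971 = 82.081 s.
Net downstream speed = 1.690 m/s.
Drift = 1.690 × 82.081 = 138.720 m (downstream).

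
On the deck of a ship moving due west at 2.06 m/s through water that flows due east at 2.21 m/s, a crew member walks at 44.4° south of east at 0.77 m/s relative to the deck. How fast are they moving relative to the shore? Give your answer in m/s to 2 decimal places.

0.88 m/s

In east/north components (m/s): crew member relative to ship = (0.550, -0.539); ship relative to water = (-2.060, 0.000); water relative to ground = (2.210, 0.000).
Sum = (0.700, -0.539) m/s.
Speed = |(0.700, -0.539)| = 0.883 m/s.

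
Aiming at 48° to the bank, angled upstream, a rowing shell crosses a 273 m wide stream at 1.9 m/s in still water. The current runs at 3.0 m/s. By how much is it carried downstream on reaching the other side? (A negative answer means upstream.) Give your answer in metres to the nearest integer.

Perpendicular speed = 1.412 m/s; crossing time = 273 / 1.412 = 193.346 s.
Net downstream speed = 1.729 m/s.
Drift = 1.729 × 193.346 = 334.228 m (downstream).

334 m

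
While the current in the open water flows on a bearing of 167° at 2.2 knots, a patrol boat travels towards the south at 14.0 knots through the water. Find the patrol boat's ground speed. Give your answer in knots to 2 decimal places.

Taking east as x and north as y: velocity relative to the water = (0.000, -14.000) knots; the water relative to ground = (0.495, -2.144) knots.
Velocity relative to ground = (0.000, -14.000) + (0.495, -2.144) = (0.495, -16.144) knots.
Speed = |(0.495, -16.144)| = 16.151 knots.

16.15 knots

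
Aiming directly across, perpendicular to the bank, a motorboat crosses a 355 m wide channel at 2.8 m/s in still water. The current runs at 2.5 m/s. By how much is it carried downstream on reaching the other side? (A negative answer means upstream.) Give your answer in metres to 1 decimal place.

317.0 m

Perpendicular speed = 2.800 m/s; crossing time = 355 / 2.800 = 126.786 s.
Net downstream speed = 2.500 m/s.
Drift = 2.500 × 126.786 = 316.964 m (downstream).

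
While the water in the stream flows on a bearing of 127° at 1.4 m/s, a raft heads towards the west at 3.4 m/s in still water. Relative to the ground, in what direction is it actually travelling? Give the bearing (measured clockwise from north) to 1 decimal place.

Taking east as x and north as y: velocity relative to the water = (-3.400, 0.000) m/s; the water relative to ground = (1.118, -0.843) m/s.
Velocity relative to ground = (-3.400, 0.000) + (1.118, -0.843) = (-2.282, -0.843) m/s.
Bearing = atan2(-2.28, -0.84) = 249.73° clockwise from north.

249.7°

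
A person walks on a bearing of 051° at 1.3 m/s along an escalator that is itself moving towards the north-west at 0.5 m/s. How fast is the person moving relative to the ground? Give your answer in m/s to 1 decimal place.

Taking east as x and north as y: escalator velocity = (-0.354, 0.354) m/s; person velocity relative to escalator = (1.010, 0.818) m/s.
Velocity relative to ground = (-0.354, 0.354) + (1.010, 0.818) = (0.657, 1.172) m/s.
Speed = |(0.657, 1.172)| = 1.343 m/s.

1.3 m/s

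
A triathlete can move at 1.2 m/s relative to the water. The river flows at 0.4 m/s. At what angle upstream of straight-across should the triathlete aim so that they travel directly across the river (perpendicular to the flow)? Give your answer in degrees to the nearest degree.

19°

To cancel the current, the upstream component of the triathlete's velocity must equal the flow: 1.2 sin θ = 0.4.
sin θ = 0.4 / 1.2 = 0.3333.
θ = arcsin(0.3333) = 19.471°.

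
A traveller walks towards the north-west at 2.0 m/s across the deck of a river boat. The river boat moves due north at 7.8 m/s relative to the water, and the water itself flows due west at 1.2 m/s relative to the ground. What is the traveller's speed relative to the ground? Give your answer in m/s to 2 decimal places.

In east/north components (m/s): traveller relative to river boat = (-1.414, 1.414); river boat relative to water = (0.000, 7.800); water relative to ground = (-1.200, 0.000).
Sum = (-2.614, 9.214) m/s.
Speed = |(-2.614, 9.214)| = 9.578 m/s.

9.58 m/s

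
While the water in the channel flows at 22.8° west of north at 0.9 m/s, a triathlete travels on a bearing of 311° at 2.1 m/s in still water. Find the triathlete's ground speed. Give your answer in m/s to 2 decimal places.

Taking east as x and north as y: velocity relative to the water = (-1.585, 1.378) m/s; the water relative to ground = (-0.349, 0.830) m/s.
Velocity relative to ground = (-1.585, 1.378) + (-0.349, 0.830) = (-1.934, 2.207) m/s.
Speed = |(-1.934, 2.207)| = 2.935 m/s.

2.93 m/s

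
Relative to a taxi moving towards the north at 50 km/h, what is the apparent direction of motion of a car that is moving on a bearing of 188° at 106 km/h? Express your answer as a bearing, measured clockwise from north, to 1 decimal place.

Taking east as x and north as y: car velocity = (-14.752, -104.968) km/h; taxi velocity = (0.000, 50.000) km/h.
Velocity of car relative to taxi = (-14.752, -104.968) − (0.000, 50.000) = (-14.752, -154.968) km/h.
Bearing = atan2(-14.75, -154.97) = 185.44° clockwise from north.

185.4°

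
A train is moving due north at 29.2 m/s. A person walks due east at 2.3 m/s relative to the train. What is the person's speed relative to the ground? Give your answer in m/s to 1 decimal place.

Taking east as x and north as y: train velocity = (0.000, 29.200) m/s; person velocity relative to train = (2.300, 0.000) m/s.
Velocity relative to ground = (0.000, 29.200) + (2.300, 0.000) = (2.300, 29.200) m/s.
Speed = |(2.300, 29.200)| = 29.290 m/s.

29.3 m/s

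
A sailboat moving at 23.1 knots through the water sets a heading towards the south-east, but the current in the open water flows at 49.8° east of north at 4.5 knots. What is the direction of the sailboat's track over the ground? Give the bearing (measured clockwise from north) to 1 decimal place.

Taking east as x and north as y: velocity relative to the water = (16.334, -16.334) knots; the water relative to ground = (3.437, 2.905) knots.
Velocity relative to ground = (16.334, -16.334) + (3.437, 2.905) = (19.771, -13.430) knots.
Bearing = atan2(19.77, -13.43) = 124.19° clockwise from north.

124.2°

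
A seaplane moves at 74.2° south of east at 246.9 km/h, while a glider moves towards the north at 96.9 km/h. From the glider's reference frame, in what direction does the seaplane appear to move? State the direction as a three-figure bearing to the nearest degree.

169°

Taking east as x and north as y: seaplane velocity = (67.226, -237.572) km/h; glider velocity = (0.000, 96.900) km/h.
Velocity of seaplane relative to glider = (67.226, -237.572) − (0.000, 96.900) = (67.226, -334.472) km/h.
Bearing = atan2(67.23, -334.47) = 168.64° clockwise from north.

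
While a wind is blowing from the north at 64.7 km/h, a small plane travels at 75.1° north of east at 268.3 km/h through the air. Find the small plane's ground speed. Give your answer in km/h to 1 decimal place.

Taking east as x and north as y: velocity relative to the air = (68.989, 259.279) km/h; the air relative to ground = (0.000, -64.700) km/h.
Velocity relative to ground = (68.989, 259.279) + (0.000, -64.700) = (68.989, 194.579) km/h.
Speed = |(68.989, 194.579)| = 206.447 km/h.

206.4 km/h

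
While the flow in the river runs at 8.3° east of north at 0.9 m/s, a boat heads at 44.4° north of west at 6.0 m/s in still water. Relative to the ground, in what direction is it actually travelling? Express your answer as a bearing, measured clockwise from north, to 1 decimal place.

Taking east as x and north as y: velocity relative to the water = (-4.287, 4.198) m/s; the water relative to ground = (0.130, 0.891) m/s.
Velocity relative to ground = (-4.287, 4.198) + (0.130, 0.891) = (-4.157, 5.089) m/s.
Bearing = atan2(-4.16, 5.09) = 320.75° clockwise from north.

320.8°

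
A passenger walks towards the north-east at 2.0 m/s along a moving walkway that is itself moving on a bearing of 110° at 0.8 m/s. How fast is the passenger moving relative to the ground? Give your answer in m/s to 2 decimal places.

2.45 m/s

Taking east as x and north as y: moving walkway velocity = (0.752, -0.274) m/s; passenger velocity relative to moving walkway = (1.414, 1.414) m/s.
Velocity relative to ground = (0.752, -0.274) + (1.414, 1.414) = (2.166, 1.141) m/s.
Speed = |(2.166, 1.141)| = 2.448 m/s.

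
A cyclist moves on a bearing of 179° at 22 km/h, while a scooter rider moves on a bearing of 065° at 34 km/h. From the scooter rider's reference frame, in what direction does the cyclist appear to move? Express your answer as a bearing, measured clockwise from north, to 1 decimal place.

Taking east as x and north as y: cyclist velocity = (0.384, -21.997) km/h; scooter rider velocity = (30.814, 14.369) km/h.
Velocity of cyclist relative to scooter rider = (0.384, -21.997) − (30.814, 14.369) = (-30.431, -36.366) km/h.
Bearing = atan2(-30.43, -36.37) = 219.92° clockwise from north.

219.9°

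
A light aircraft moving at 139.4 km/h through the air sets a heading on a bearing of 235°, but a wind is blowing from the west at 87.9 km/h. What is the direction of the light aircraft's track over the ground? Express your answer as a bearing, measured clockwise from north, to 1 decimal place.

198.2°

Taking east as x and north as y: velocity relative to the air = (-114.190, -79.957) km/h; the air relative to ground = (87.900, 0.000) km/h.
Velocity relative to ground = (-114.190, -79.957) + (87.900, 0.000) = (-26.290, -79.957) km/h.
Bearing = atan2(-26.29, -79.96) = 198.20° clockwise from north.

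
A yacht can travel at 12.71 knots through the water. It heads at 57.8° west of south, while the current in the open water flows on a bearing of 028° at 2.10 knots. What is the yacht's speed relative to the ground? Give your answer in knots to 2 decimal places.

10.94 knots

Taking east as x and north as y: velocity relative to the water = (-10.755, -6.773) knots; the water relative to ground = (0.986, 1.854) knots.
Velocity relative to ground = (-10.755, -6.773) + (0.986, 1.854) = (-9.769, -4.919) knots.
Speed = |(-9.769, -4.919)| = 10.938 knots.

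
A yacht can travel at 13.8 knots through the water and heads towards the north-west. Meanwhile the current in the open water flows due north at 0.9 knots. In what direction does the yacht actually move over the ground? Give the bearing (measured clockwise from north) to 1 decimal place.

317.5°

Taking east as x and north as y: velocity relative to the water = (-9.758, 9.758) knots; the water relative to ground = (0.000, 0.900) knots.
Velocity relative to ground = (-9.758, 9.758) + (0.000, 0.900) = (-9.758, 10.658) knots.
Bearing = atan2(-9.76, 10.66) = 317.52° clockwise from north.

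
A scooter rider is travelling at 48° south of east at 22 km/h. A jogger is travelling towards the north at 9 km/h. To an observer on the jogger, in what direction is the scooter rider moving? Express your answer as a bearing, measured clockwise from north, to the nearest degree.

Taking east as x and north as y: scooter rider velocity = (14.721, -16.349) km/h; jogger velocity = (0.000, 9.000) km/h.
Velocity of scooter rider relative to jogger = (14.721, -16.349) − (0.000, 9.000) = (14.721, -25.349) km/h.
Bearing = atan2(14.72, -25.35) = 149.86° clockwise from north.

150°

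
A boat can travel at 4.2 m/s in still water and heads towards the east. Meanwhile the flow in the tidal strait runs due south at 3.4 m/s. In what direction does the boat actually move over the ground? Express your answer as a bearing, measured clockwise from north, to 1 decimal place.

Taking east as x and north as y: velocity relative to the water = (4.200, 0.000) m/s; the water relative to ground = (0.000, -3.400) m/s.
Velocity relative to ground = (4.200, 0.000) + (0.000, -3.400) = (4.200, -3.400) m/s.
Bearing = atan2(4.20, -3.40) = 128.99° clockwise from north.

129.0°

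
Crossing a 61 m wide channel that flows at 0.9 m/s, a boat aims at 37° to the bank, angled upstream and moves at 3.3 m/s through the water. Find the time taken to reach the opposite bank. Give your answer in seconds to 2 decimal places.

30.72 s

The component of the boat's velocity perpendicular to the bank is 3.3 × sin 37° = 1.986 m/s.
The flow acts along the bank and has no component across it.
Time = 61 / 1.986 = 30.715 s.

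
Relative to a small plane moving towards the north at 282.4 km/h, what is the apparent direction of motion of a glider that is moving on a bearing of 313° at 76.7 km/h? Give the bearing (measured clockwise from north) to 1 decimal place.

193.7°

Taking east as x and north as y: glider velocity = (-56.095, 52.309) km/h; small plane velocity = (0.000, 282.400) km/h.
Velocity of glider relative to small plane = (-56.095, 52.309) − (0.000, 282.400) = (-56.095, -230.091) km/h.
Bearing = atan2(-56.09, -230.09) = 193.70° clockwise from north.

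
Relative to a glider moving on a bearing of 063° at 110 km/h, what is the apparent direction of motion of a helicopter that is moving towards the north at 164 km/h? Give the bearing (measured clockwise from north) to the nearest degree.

319°

Taking east as x and north as y: helicopter velocity = (0.000, 164.000) km/h; glider velocity = (98.011, 49.939) km/h.
Velocity of helicopter relative to glider = (0.000, 164.000) − (98.011, 49.939) = (-98.011, 114.061) km/h.
Bearing = atan2(-98.01, 114.06) = 319.33° clockwise from north.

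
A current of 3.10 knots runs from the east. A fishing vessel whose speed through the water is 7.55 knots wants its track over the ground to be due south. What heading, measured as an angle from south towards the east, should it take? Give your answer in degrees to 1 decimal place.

24.2°

The current pushes perpendicular to the desired track; the heading must have a component into the current equal to 3.10 knots: 7.55 sin θ = 3.10.
sin θ = 0.4106, so θ = 24.242°.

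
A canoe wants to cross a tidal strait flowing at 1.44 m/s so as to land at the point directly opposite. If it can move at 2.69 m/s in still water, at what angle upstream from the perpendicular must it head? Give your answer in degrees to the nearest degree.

To cancel the current, the upstream component of the canoe's velocity must equal the flow: 2.69 sin θ = 1.44.
sin θ = 1.44 / 2.69 = 0.5353.
θ = arcsin(0.5353) = 32.365°.

32°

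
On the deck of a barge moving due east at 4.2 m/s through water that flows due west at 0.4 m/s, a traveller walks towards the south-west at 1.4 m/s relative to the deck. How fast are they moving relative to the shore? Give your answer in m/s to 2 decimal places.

In east/north components (m/s): traveller relative to barge = (-0.990, -0.990); barge relative to water = (4.200, 0.000); water relative to ground = (-0.400, 0.000).
Sum = (2.810, -0.990) m/s.
Speed = |(2.810, -0.990)| = 2.979 m/s.

2.98 m/s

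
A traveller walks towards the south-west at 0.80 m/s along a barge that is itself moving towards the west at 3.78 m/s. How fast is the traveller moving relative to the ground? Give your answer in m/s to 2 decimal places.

Taking east as x and north as y: barge velocity = (-3.780, 0.000) m/s; traveller velocity relative to barge = (-0.566, -0.566) m/s.
Velocity relative to ground = (-3.780, 0.000) + (-0.566, -0.566) = (-4.346, -0.566) m/s.
Speed = |(-4.346, -0.566)| = 4.382 m/s.

4.38 m/s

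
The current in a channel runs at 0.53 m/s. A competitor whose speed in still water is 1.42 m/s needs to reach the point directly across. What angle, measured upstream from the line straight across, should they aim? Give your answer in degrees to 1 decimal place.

To cancel the current, the upstream component of the competitor's velocity must equal the flow: 1.42 sin θ = 0.53.
sin θ = 0.53 / 1.42 = 0.3732.
θ = arcsin(0.3732) = 21.916°.

21.9°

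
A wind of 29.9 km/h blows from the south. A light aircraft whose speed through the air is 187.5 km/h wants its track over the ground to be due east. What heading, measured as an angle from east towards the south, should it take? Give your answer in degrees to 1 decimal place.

9.2°

The wind pushes perpendicular to the desired track; the heading must have a component into the wind equal to 29.9 km/h: 187.5 sin θ = 29.9.
sin θ = 0.1595, so θ = 9.176°.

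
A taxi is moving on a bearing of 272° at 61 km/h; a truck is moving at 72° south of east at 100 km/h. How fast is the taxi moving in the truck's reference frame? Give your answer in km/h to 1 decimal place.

133.8 km/h

Taking east as x and north as y: taxi velocity = (-60.963, 2.129) km/h; truck velocity = (30.902, -95.106) km/h.
Velocity of taxi relative to truck = (-60.963, 2.129) − (30.902, -95.106) = (-91.865, 97.235) km/h.
Magnitude = |(-91.865, 97.235)| = 133.767 km/h.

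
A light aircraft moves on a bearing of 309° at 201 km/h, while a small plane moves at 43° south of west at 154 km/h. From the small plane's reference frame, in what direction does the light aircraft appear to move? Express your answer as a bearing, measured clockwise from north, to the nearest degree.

Taking east as x and north as y: light aircraft velocity = (-156.206, 126.493) km/h; small plane velocity = (-112.628, -105.028) km/h.
Velocity of light aircraft relative to small plane = (-156.206, 126.493) − (-112.628, -105.028) = (-43.578, 231.521) km/h.
Bearing = atan2(-43.58, 231.52) = 349.34° clockwise from north.

349°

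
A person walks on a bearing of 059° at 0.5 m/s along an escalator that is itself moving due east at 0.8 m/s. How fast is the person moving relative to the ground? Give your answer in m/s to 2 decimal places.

Taking east as x and north as y: escalator velocity = (0.800, 0.000) m/s; person velocity relative to escalator = (0.429, 0.258) m/s.
Velocity relative to ground = (0.800, 0.000) + (0.429, 0.258) = (1.229, 0.258) m/s.
Speed = |(1.229, 0.258)| = 1.255 m/s.

1.26 m/s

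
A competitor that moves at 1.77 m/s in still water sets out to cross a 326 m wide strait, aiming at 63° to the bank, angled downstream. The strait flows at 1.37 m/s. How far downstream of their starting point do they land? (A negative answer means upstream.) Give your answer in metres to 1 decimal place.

Perpendicular speed = 1.577 m/s; crossing time = 326 / 1.577 = 206.711 s.
Net downstream speed = 2.174 m/s.
Drift = 2.174 × 206.711 = 449.299 m (downstream).

449.3 m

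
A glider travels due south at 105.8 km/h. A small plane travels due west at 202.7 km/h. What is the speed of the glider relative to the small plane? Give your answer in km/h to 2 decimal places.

Taking east as x and north as y: glider velocity = (0.000, -105.800) km/h; small plane velocity = (-202.700, 0.000) km/h.
Velocity of glider relative to small plane = (0.000, -105.800) − (-202.700, 0.000) = (202.700, -105.800) km/h.
Magnitude = |(202.700, -105.800)| = 228.650 km/h.

228.65 km/h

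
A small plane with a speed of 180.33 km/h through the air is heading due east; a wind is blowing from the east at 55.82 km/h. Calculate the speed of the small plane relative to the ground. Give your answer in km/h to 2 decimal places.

124.51 km/h

Taking east as x and north as y: velocity relative to the air = (180.330, 0.000) km/h; the air relative to ground = (-55.820, 0.000) km/h.
Velocity relative to ground = (180.330, 0.000) + (-55.820, 0.000) = (124.510, 0.000) km/h.
Speed = |(124.510, 0.000)| = 124.510 km/h.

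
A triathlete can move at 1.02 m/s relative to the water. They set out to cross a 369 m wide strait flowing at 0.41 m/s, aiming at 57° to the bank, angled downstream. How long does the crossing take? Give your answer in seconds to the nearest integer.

The component of the triathlete's velocity perpendicular to the bank is 1.02 × sin 57° = 0.855 m/s.
The current is parallel to the bank, so it does not affect the crossing time.
Time = 369 / 0.855 = 431.355 s.

431 s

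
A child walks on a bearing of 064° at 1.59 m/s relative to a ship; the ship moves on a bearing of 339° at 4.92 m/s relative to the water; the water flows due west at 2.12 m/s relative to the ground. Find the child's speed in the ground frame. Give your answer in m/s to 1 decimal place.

In east/north components (m/s): child relative to ship = (1.429, 0.697); ship relative to water = (-1.763, 4.593); water relative to ground = (-2.120, 0.000).
Sum = (-2.454, 5.290) m/s.
Speed = |(-2.454, 5.290)| = 5.832 m/s.

5.8 m/s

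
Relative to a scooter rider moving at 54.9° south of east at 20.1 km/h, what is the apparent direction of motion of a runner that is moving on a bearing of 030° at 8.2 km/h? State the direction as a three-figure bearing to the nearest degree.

342°

Taking east as x and north as y: runner velocity = (4.100, 7.101) km/h; scooter rider velocity = (11.558, -16.445) km/h.
Velocity of runner relative to scooter rider = (4.100, 7.101) − (11.558, -16.445) = (-7.458, 23.546) km/h.
Bearing = atan2(-7.46, 23.55) = 342.43° clockwise from north.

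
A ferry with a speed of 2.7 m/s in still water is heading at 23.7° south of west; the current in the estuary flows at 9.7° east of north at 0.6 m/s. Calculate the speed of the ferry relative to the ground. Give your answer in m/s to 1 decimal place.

2.4 m/s

Taking east as x and north as y: velocity relative to the water = (-2.472, -1.085) m/s; the water relative to ground = (0.101, 0.591) m/s.
Velocity relative to ground = (-2.472, -1.085) + (0.101, 0.591) = (-2.371, -0.494) m/s.
Speed = |(-2.371, -0.494)| = 2.422 m/s.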